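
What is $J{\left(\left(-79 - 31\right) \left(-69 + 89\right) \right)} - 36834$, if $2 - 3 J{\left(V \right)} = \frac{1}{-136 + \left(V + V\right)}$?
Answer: $- \frac{501227999}{13608} \approx -36833.0$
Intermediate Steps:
$J{\left(V \right)} = \frac{2}{3} - \frac{1}{3 \left(-136 + 2 V\right)}$ ($J{\left(V \right)} = \frac{2}{3} - \frac{1}{3 \left(-136 + \left(V + V\right)\right)} = \frac{2}{3} - \frac{1}{3 \left(-136 + 2 V\right)}$)
$J{\left(\left(-79 - 31\right) \left(-69 + 89\right) \right)} - 36834 = \frac{-273 + 4 \left(-79 - 31\right) \left(-69 + 89\right)}{6 \left(-68 + \left(-79 - 31\right) \left(-69 + 89\right)\right)} - 36834 = \frac{-273 + 4 \left(\left(-110\right) 20\right)}{6 \left(-68 - 2200\right)} - 36834 = \frac{-273 + 4 \left(-2200\right)}{6 \left(-68 - 2200\right)} - 36834 = \frac{-273 - 8800}{6 \left(-2268\right)} - 36834 = \frac{1}{6} \left(- \frac{1}{2268}\right) \left(-9073\right) - 36834 = \frac{9073}{13608} - 36834 = - \frac{501227999}{13608}$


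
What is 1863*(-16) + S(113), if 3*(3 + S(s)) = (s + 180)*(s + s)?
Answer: -23215/3 ≈ -7738.3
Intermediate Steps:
S(s) = -3 + 2*s*(180 + s)/3 (S(s) = -3 + ((s + 180)*(s + s))/3 = -3 + ((180 + s)*(2*s))/3 = -3 + (2*s*(180 + s))/3 = -3 + 2*s*(180 + s)/3)
1863*(-16) + S(113) = 1863*(-16) + (-3 + 120*113 + (2/3)*113**2) = -29808 + (-3 + 13560 + (2/3)*12769) = -29808 + (-3 + 13560 + 25538/3) = -29808 + 66209/3 = -23215/3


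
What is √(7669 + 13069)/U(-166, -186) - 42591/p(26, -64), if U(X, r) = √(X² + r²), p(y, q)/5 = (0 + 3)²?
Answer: -14197/15 + √80556761/15538 ≈ -945.89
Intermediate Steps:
p(y, q) = 45 (p(y, q) = 5*(0 + 3)² = 5*3² = 5*9 = 45)
√(7669 + 13069)/U(-166, -186) - 42591/p(26, -64) = √(7669 + 13069)/(√((-166)² + (-186)²)) - 42591/45 = √20738/(√(27556 + 34596)) - 42591*1/45 = √20738/(√62152) - 14197/15 = √20738/((2*√15538)) - 14197/15 = √20738*(√15538/31076) - 14197/15 = √80556761/15538 - 14197/15 = -14197/15 + √80556761/15538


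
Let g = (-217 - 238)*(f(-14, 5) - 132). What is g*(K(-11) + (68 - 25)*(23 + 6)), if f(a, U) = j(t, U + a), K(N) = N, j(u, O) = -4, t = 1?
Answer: 76483680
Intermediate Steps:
f(a, U) = -4
g = 61880 (g = (-217 - 238)*(-4 - 132) = -455*(-136) = 61880)
g*(K(-11) + (68 - 25)*(23 + 6)) = 61880*(-11 + (68 - 25)*(23 + 6)) = 61880*(-11 + 43*29) = 61880*(-11 + 1247) = 61880*1236 = 76483680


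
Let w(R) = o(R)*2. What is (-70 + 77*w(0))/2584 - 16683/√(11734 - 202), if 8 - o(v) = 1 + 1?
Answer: 427/1292 - 5561*√3/62 ≈ -155.02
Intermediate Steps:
o(v) = 6 (o(v) = 8 - (1 + 1) = 8 - 1*2 = 8 - 2 = 6)
w(R) = 12 (w(R) = 6*2 = 12)
(-70 + 77*w(0))/2584 - 16683/√(11734 - 202) = (-70 + 77*12)/2584 - 16683/√(11734 - 202) = (-70 + 924)*(1/2584) - 16683*√3/186 = 854*(1/2584) - 16683*√3/186 = 427/1292 - 5561*√3/62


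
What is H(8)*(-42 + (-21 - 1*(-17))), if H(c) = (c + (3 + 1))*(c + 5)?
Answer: -7176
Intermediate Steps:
H(c) = (4 + c)*(5 + c) (H(c) = (c + 4)*(5 + c) = (4 + c)*(5 + c))
H(8)*(-42 + (-21 - 1*(-17))) = (20 + 8² + 9*8)*(-42 + (-21 - 1*(-17))) = (20 + 64 + 72)*(-42 + (-21 + 17)) = 156*(-42 - 4) = 156*(-46) = -7176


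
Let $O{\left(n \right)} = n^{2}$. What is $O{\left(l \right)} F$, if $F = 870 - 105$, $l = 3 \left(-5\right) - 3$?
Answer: $247860$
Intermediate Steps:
$l = -18$ ($l = -15 - 3 = -18$)
$F = 765$ ($F = 870 - 105 = 765$)
$O{\left(l \right)} F = \left(-18\right)^{2} \cdot 765 = 324 \cdot 765 = 247860$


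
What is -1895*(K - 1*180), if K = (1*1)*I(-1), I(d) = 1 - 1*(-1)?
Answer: 337310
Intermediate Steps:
I(d) = 2 (I(d) = 1 + 1 = 2)
K = 2 (K = (1*1)*2 = 1*2 = 2)
-1895*(K - 1*180) = -1895*(2 - 1*180) = -1895*(2 - 180) = -1895*(-178) = 337310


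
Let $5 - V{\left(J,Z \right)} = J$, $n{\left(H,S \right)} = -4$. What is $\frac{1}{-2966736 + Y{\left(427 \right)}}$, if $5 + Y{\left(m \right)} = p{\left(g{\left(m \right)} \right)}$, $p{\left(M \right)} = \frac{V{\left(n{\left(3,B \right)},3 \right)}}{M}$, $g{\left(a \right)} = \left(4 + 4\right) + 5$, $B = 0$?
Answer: $- \frac{13}{38567624} \approx -3.3707 \cdot 10^{-7}$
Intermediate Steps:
$g{\left(a \right)} = 13$ ($g{\left(a \right)} = 8 + 5 = 13$)
$V{\left(J,Z \right)} = 5 - J$
$p{\left(M \right)} = \frac{9}{M}$ ($p{\left(M \right)} = \frac{5 - -4}{M} = \frac{5 + 4}{M} = \frac{9}{M}$)
$Y{\left(m \right)} = - \frac{56}{13}$ ($Y{\left(m \right)} = -5 + \frac{9}{13} = - \frac{56}{13}$)
$\frac{1}{-2966736 + Y{\left(427 \right)}} = \frac{1}{-2966736 - \frac{56}{13}} = \frac{1}{- \frac{38567624}{13}} = - \frac{13}{38567624}$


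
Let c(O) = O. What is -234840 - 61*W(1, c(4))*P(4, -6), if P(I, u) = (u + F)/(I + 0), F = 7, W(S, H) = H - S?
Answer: -939543/4 ≈ -2.3489e+5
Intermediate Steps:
P(I, u) = (7 + u)/I (P(I, u) = (u + 7)/(I + 0) = (7 + u)/I)
-234840 - 61*W(1, c(4))*P(4, -6) = -234840 - 61*(4 - 1*1)*(7 - 6)/4 = -234840 - 61*(4 - 1)*(¼)*1 = -234840 - 61*3/4 = -234840 - 183/4 = -939543/4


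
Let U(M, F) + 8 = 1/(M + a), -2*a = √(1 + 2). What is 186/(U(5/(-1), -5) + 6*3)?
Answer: 44175/2326 - 93*√3/2326 ≈ 18.923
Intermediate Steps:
a = -√3/2 (a = -√(1 + 2)/2 = -√3/2 ≈ -0.86602)
U(M, F) = -8 + 1/(M - √3/2)
186/(U(5/(-1), -5) + 6*3) = 186/(2*(1 - 40/(-1) + 4*√3)/(-√3 + 2*(5/(-1))) + 6*3) = 186/(2*(1 - 40*(-1) + 4*√3)/(-√3 + 2*(5*(-1))) + 18) = 186/(2*(1 - 8*(-5) + 4*√3)/(-√3 + 2*(-5)) + 18) = 186/(2*(1 + 40 + 4*√3)/(-√3 - 10) + 18) = 186/(2*(41 + 4*√3)/(-10 - √3) + 18) = 186/(18 + 2*(41 + 4*√3)/(-10 - √3))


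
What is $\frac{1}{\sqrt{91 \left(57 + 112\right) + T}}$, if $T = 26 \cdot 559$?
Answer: $\frac{\sqrt{177}}{2301} \approx 0.0057819$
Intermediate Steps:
$T = 14534$
$\frac{1}{\sqrt{91 \left(57 + 112\right) + T}} = \frac{1}{\sqrt{91 \left(57 + 112\right) + 14534}} = \frac{1}{\sqrt{91 \cdot 169 + 14534}} = \frac{1}{\sqrt{15379 + 14534}} = \frac{1}{\sqrt{29913}} = \frac{1}{13 \sqrt{177}} = \frac{\sqrt{177}}{2301}$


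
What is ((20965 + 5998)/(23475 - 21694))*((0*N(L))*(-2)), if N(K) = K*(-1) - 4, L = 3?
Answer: 0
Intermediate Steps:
N(K) = -4 - K (N(K) = -K - 4 = -4 - K)
((20965 + 5998)/(23475 - 21694))*((0*N(L))*(-2)) = ((20965 + 5998)/(23475 - 21694))*((0*(-4 - 1*3))*(-2)) = (26963/1781)*((0*(-4 - 3))*(-2)) = (26963*(1/1781))*((0*(-7))*(-2)) = 26963*(0*(-2))/1781 = (26963/1781)*0 = 0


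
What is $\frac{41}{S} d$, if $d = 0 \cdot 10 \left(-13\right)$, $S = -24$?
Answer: $0$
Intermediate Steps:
$d = 0$ ($d = 0 \left(-13\right) = 0$)
$\frac{41}{S} d = \frac{41}{-24} \cdot 0 = 41 \left(- \frac{1}{24}\right) 0 = \left(- \frac{41}{24}\right) 0 = 0$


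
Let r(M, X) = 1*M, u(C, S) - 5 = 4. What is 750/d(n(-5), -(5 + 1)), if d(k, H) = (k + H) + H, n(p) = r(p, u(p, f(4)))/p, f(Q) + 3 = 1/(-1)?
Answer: -750/11 ≈ -68.182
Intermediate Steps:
f(Q) = -4 (f(Q) = -3 + 1/(-1) = -3 - 1 = -4)
u(C, S) = 9 (u(C, S) = 5 + 4 = 9)
r(M, X) = M
n(p) = 1 (n(p) = p/p = 1)
d(k, H) = k + 2*H (d(k, H) = (H + k) + H = k + 2*H)
750/d(n(-5), -(5 + 1)) = 750/(1 + 2*(-(5 + 1))) = 750/(1 + 2*(-1*6)) = 750/(1 + 2*(-6)) = 750/(1 - 12) = 750/(-11) = 750*(-1/11) = -750/11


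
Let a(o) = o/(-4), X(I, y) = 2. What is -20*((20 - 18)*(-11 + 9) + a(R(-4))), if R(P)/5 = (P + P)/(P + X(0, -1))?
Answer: 180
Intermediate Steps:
R(P) = 10*P/(2 + P) (R(P) = 5*((P + P)/(P + 2)) = 5*((2*P)/(2 + P)) = 5*(2*P/(2 + P)) = 10*P/(2 + P))
a(o) = -o/4 (a(o) = o*(-¼) = -o/4)
-20*((20 - 18)*(-11 + 9) + a(R(-4))) = -20*((20 - 18)*(-11 + 9) - 5*(-4)/(2*(2 - 4))) = -20*(2*(-2) - 5*(-4)/(2*(-2))) = -20*(-4 - 5*(-4)*(-1)/(2*2)) = -20*(-4 - ¼*20) = -20*(-4 - 5) = -20*(-9) = 180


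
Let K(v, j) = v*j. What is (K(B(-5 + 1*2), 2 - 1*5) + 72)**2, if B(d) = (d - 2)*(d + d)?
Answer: 324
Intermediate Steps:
B(d) = 2*d*(-2 + d) (B(d) = (-2 + d)*(2*d) = 2*d*(-2 + d))
K(v, j) = j*v
(K(B(-5 + 1*2), 2 - 1*5) + 72)**2 = ((2 - 1*5)*(2*(-5 + 1*2)*(-2 + (-5 + 1*2))) + 72)**2 = ((2 - 5)*(2*(-5 + 2)*(-2 + (-5 + 2))) + 72)**2 = (-6*(-3)*(-2 - 3) + 72)**2 = (-6*(-3)*(-5) + 72)**2 = (-3*30 + 72)**2 = (-90 + 72)**2 = (-18)**2 = 324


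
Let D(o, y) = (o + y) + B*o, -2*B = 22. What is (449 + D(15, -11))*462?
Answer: 133056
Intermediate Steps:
B = -11 (B = -½*22 = -11)
D(o, y) = y - 10*o (D(o, y) = (o + y) - 11*o = y - 10*o)
(449 + D(15, -11))*462 = (449 + (-11 - 10*15))*462 = (449 + (-11 - 150))*462 = (449 - 161)*462 = 288*462 = 133056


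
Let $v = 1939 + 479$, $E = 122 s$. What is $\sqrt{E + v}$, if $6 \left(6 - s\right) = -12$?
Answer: $\sqrt{3394} \approx 58.258$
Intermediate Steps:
$s = 8$ ($s = 6 - -2 = 6 + 2 = 8$)
$E = 976$ ($E = 122 \cdot 8 = 976$)
$v = 2418$
$\sqrt{E + v} = \sqrt{976 + 2418} = \sqrt{3394}$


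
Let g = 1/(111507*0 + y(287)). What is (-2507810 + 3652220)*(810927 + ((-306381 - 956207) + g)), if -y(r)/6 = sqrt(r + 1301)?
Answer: -516885365010 - 190735*sqrt(397)/794 ≈ -5.1689e+11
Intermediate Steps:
y(r) = -6*sqrt(1301 + r) (y(r) = -6*sqrt(r + 1301) = -6*sqrt(1301 + r))
g = -sqrt(397)/4764 (g = 1/(111507*0 - 6*sqrt(1301 + 287)) = 1/(0 - 12*sqrt(397)) = 1/(-12*sqrt(397)) = -sqrt(397)/4764 ≈ -0.0041824)
(-2507810 + 3652220)*(810927 + ((-306381 - 956207) + g)) = (-2507810 + 3652220)*(810927 + ((-306381 - 956207) - sqrt(397)/4764)) = 1144410*(810927 + (-1262588 - sqrt(397)/4764)) = 1144410*(-451661 - sqrt(397)/4764) = -516885365010 - 190735*sqrt(397)/794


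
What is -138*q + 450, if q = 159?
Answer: -21492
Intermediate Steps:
-138*q + 450 = -138*159 + 450 = -21942 + 450 = -21492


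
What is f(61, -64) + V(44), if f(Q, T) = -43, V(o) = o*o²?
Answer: 85141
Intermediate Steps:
V(o) = o³
f(61, -64) + V(44) = -43 + 44³ = -43 + 85184 = 85141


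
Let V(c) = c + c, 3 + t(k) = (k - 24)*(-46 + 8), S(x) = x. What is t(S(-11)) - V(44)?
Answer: 1239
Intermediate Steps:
t(k) = 909 - 38*k (t(k) = -3 + (k - 24)*(-46 + 8) = -3 + (-24 + k)*(-38) = -3 + (912 - 38*k) = 909 - 38*k)
V(c) = 2*c
t(S(-11)) - V(44) = (909 - 38*(-11)) - 2*44 = (909 + 418) - 1*88 = 1327 - 88 = 1239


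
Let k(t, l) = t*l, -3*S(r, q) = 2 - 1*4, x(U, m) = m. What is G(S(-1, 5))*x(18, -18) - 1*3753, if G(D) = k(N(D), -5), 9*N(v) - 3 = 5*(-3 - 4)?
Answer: -4073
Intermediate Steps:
N(v) = -32/9 (N(v) = ⅓ + (5*(-3 - 4))/9 = ⅓ + (5*(-7))/9 = ⅓ + (⅑)*(-35) = ⅓ - 35/9 = -32/9)
S(r, q) = ⅔ (S(r, q) = -(2 - 1*4)/3 = -(2 - 4)/3 = -⅓*(-2) = ⅔)
k(t, l) = l*t
G(D) = 160/9 (G(D) = -5*(-32/9) = 160/9)
G(S(-1, 5))*x(18, -18) - 1*3753 = (160/9)*(-18) - 1*3753 = -320 - 3753 = -4073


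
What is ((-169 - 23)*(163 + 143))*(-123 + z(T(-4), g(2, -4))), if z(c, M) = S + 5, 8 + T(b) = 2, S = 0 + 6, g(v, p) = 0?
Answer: 6580224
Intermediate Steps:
S = 6
T(b) = -6 (T(b) = -8 + 2 = -6)
z(c, M) = 11 (z(c, M) = 6 + 5 = 11)
((-169 - 23)*(163 + 143))*(-123 + z(T(-4), g(2, -4))) = ((-169 - 23)*(163 + 143))*(-123 + 11) = -192*306*(-112) = -58752*(-112) = 6580224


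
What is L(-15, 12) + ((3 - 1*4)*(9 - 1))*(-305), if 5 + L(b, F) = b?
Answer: 2420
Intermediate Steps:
L(b, F) = -5 + b
L(-15, 12) + ((3 - 1*4)*(9 - 1))*(-305) = (-5 - 15) + ((3 - 1*4)*(9 - 1))*(-305) = -20 + ((3 - 4)*8)*(-305) = -20 - 1*8*(-305) = -20 - 8*(-305) = -20 + 2440 = 2420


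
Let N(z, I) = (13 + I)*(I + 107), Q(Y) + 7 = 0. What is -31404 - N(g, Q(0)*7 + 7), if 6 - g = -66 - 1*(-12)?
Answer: -29519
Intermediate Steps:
Q(Y) = -7 (Q(Y) = -7 + 0 = -7)
g = 60 (g = 6 - (-66 - 1*(-12)) = 6 - (-66 + 12) = 6 - 1*(-54) = 6 + 54 = 60)
N(z, I) = (13 + I)*(107 + I)
-31404 - N(g, Q(0)*7 + 7) = -31404 - (1391 + (-7*7 + 7)² + 120*(-7*7 + 7)) = -31404 - (1391 + (-49 + 7)² + 120*(-49 + 7)) = -31404 - (1391 + (-42)² + 120*(-42)) = -31404 - (1391 + 1764 - 5040) = -31404 - 1*(-1885) = -31404 + 1885 = -29519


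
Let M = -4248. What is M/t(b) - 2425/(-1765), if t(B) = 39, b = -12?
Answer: -493543/4589 ≈ -107.55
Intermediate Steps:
M/t(b) - 2425/(-1765) = -4248/39 - 2425/(-1765) = -4248*1/39 - 2425*(-1/1765) = -1416/13 + 485/353 = -493543/4589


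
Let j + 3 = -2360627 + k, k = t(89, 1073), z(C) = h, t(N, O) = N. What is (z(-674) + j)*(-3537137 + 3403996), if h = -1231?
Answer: 314448685852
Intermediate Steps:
z(C) = -1231
k = 89
j = -2360541 (j = -3 + (-2360627 + 89) = -3 - 2360538 = -2360541)
(z(-674) + j)*(-3537137 + 3403996) = (-1231 - 2360541)*(-3537137 + 3403996) = -2361772*(-133141) = 314448685852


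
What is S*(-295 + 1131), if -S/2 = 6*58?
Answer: -581856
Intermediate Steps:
S = -696 (S = -12*58 = -2*348 = -696)
S*(-295 + 1131) = -696*(-295 + 1131) = -696*836 = -581856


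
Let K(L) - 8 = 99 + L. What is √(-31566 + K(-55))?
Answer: I*√31514 ≈ 177.52*I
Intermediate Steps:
K(L) = 107 + L (K(L) = 8 + (99 + L) = 107 + L)
√(-31566 + K(-55)) = √(-31566 + (107 - 55)) = √(-31566 + 52) = √(-31514) = I*√31514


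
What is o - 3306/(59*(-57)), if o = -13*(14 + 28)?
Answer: -32156/59 ≈ -545.02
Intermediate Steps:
o = -546 (o = -13*42 = -546)
o - 3306/(59*(-57)) = -546 - 3306/(59*(-57)) = -546 - 3306/(-3363) = -546 - 3306*(-1/3363) = -546 + 58/59 = -32156/59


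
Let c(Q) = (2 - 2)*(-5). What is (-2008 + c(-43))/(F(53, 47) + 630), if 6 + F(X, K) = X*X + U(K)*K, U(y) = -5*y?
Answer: 502/1903 ≈ 0.26379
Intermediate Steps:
F(X, K) = -6 + X² - 5*K² (F(X, K) = -6 + (X*X + (-5*K)*K) = -6 + (X² - 5*K²) = -6 + X² - 5*K²)
c(Q) = 0 (c(Q) = 0*(-5) = 0)
(-2008 + c(-43))/(F(53, 47) + 630) = (-2008 + 0)/((-6 + 53² - 5*47²) + 630) = -2008/((-6 + 2809 - 5*2209) + 630) = -2008/((-6 + 2809 - 11045) + 630) = -2008/(-8242 + 630) = -2008/(-7612) = -2008*(-1/7612) = 502/1903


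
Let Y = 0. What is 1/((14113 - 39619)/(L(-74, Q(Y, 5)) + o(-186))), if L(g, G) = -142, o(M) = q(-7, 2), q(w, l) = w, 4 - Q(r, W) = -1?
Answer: 149/25506 ≈ 0.0058418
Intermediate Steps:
Q(r, W) = 5 (Q(r, W) = 4 - 1*(-1) = 4 + 1 = 5)
o(M) = -7
1/((14113 - 39619)/(L(-74, Q(Y, 5)) + o(-186))) = 1/((14113 - 39619)/(-142 - 7)) = 1/(-25506/(-149)) = 1/(-25506*(-1/149)) = 1/(25506/149) = 149/25506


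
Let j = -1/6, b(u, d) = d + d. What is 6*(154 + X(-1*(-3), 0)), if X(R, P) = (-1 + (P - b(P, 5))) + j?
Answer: 857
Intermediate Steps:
b(u, d) = 2*d
j = -⅙ (j = -1*⅙ = -⅙ ≈ -0.16667)
X(R, P) = -67/6 + P (X(R, P) = (-1 + (P - 2*5)) - ⅙ = (-1 + (P - 1*10)) - ⅙ = (-1 + (P - 10)) - ⅙ = (-1 + (-10 + P)) - ⅙ = (-11 + P) - ⅙ = -67/6 + P)
6*(154 + X(-1*(-3), 0)) = 6*(154 + (-67/6 + 0)) = 6*(154 - 67/6) = 6*(857/6) = 857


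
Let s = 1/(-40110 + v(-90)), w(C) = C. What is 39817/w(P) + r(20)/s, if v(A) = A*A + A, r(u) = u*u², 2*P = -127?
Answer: -32613679634/127 ≈ -2.5680e+8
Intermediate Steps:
P = -127/2 (P = (½)*(-127) = -127/2 ≈ -63.500)
r(u) = u³
v(A) = A + A² (v(A) = A² + A = A + A²)
s = -1/32100 (s = 1/(-40110 - 90*(1 - 90)) = 1/(-40110 - 90*(-89)) = 1/(-40110 + 8010) = 1/(-32100) = -1/32100 ≈ -3.1153e-5)
39817/w(P) + r(20)/s = 39817/(-127/2) + 20³/(-1/32100) = 39817*(-2/127) + 8000*(-32100) = -79634/127 - 256800000 = -32613679634/127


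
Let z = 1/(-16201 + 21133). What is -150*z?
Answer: -25/822 ≈ -0.030414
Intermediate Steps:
z = 1/4932 ≈ 0.00020276
-150*z = -150*1/4932 = -25/822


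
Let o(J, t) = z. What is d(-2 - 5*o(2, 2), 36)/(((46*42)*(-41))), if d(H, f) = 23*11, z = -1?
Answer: -11/3444 ≈ -0.0031940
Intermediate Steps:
o(J, t) = -1
d(H, f) = 253
d(-2 - 5*o(2, 2), 36)/(((46*42)*(-41))) = 253/(((46*42)*(-41))) = 253/((1932*(-41))) = 253/(-79212) = 253*(-1/79212) = -11/3444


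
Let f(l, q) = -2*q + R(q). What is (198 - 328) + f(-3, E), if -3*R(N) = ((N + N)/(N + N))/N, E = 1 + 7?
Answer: -3505/24 ≈ -146.04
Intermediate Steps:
E = 8
R(N) = -1/(3*N) (R(N) = -(N + N)/(N + N)/(3*N) = -(2*N)/((2*N))/(3*N) = -(2*N)*(1/(2*N))/(3*N) = -1/(3*N))
f(l, q) = -2*q - 1/(3*q)
(198 - 328) + f(-3, E) = (198 - 328) + (-2*8 - ⅓/8) = -130 + (-16 - ⅓*⅛) = -130 + (-16 - 1/24) = -130 - 385/24 = -3505/24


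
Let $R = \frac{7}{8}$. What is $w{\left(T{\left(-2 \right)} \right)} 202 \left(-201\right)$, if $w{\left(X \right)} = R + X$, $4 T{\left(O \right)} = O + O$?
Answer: $\frac{20301}{4} \approx 5075.3$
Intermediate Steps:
$R = \frac{7}{8}$ ($R = 7 \cdot \frac{1}{8} = \frac{7}{8} \approx 0.875$)
$T{\left(O \right)} = \frac{O}{2}$ ($T{\left(O \right)} = \frac{O + O}{4} = \frac{2 O}{4} = \frac{O}{2}$)
$w{\left(X \right)} = \frac{7}{8} + X$
$w{\left(T{\left(-2 \right)} \right)} 202 \left(-201\right) = \left(\frac{7}{8} + \frac{1}{2} \left(-2\right)\right) 202 \left(-201\right) = \left(\frac{7}{8} - 1\right) 202 \left(-201\right) = \left(- \frac{1}{8}\right) 202 \left(-201\right) = \left(- \frac{101}{4}\right) \left(-201\right) = \frac{20301}{4}$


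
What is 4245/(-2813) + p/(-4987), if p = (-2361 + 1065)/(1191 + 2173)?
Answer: -613893207/406824499 ≈ -1.5090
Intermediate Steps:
p = -324/841 (p = -1296/3364 = -1296*1/3364 = -324/841 ≈ -0.38526)
4245/(-2813) + p/(-4987) = 4245/(-2813) - 324/841/(-4987) = 4245*(-1/2813) - 324/841*(-1/4987) = -4245/2813 + 324/4194067 = -613893207/406824499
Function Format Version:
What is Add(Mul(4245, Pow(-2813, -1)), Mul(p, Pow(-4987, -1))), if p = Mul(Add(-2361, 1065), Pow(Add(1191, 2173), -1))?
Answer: Rational(-613893207, 406824499) ≈ -1.5090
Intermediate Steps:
p = Rational(-324, 841) (p = Mul(-1296, Pow(3364, -1)) = Mul(-1296, Rational(1, 3364)) = Rational(-324, 841) ≈ -0.38526)
Add(Mul(4245, Pow(-2813, -1)), Mul(p, Pow(-4987, -1))) = Add(Mul(4245, Pow(-2813, -1)), Mul(Rational(-324, 841), Pow(-4987, -1))) = Add(Mul(4245, Rational(-1, 2813)), Mul(Rational(-324, 841), Rational(-1, 4987))) = Add(Rational(-4245, 2813), Rational(324, 4194067)) = Rational(-613893207, 406824499)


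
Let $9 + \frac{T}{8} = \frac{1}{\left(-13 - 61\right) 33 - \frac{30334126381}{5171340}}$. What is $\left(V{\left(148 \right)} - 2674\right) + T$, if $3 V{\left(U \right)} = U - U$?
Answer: $- \frac{117975172533826}{42962538661} \approx -2746.0$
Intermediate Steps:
$V{\left(U \right)} = 0$ ($V{\left(U \right)} = \frac{U - U}{3} = \frac{1}{3} \cdot 0 = 0$)
$T = - \frac{3093344154312}{42962538661}$ ($T = -72 + \frac{8}{\left(-13 - 61\right) 33 - \frac{30334126381}{5171340}} = -72 + \frac{8}{\left(-74\right) 33 - \frac{30334126381}{5171340}} = -72 + \frac{8}{-2442 - \frac{30334126381}{5171340}} = -72 + \frac{8}{- \frac{42962538661}{5171340}} = -72 + 8 \left(- \frac{5171340}{42962538661}\right) = -72 - \frac{41370720}{42962538661} = - \frac{3093344154312}{42962538661} \approx -72.001$)
$\left(V{\left(148 \right)} - 2674\right) + T = \left(0 - 2674\right) - \frac{3093344154312}{42962538661} = -2674 - \frac{3093344154312}{42962538661} = - \frac{117975172533826}{42962538661}$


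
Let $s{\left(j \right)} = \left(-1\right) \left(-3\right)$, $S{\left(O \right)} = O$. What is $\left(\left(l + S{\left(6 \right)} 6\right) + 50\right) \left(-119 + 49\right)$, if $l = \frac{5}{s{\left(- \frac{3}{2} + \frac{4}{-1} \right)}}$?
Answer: $- \frac{18410}{3} \approx -6136.7$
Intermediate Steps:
$s{\left(j \right)} = 3$
$l = \frac{5}{3} \approx 1.6667$
$\left(\left(l + S{\left(6 \right)} 6\right) + 50\right) \left(-119 + 49\right) = \left(\left(\frac{5}{3} + 6 \cdot 6\right) + 50\right) \left(-119 + 49\right) = \left(\left(\frac{5}{3} + 36\right) + 50\right) \left(-70\right) = \left(\frac{113}{3} + 50\right) \left(-70\right) = \frac{263}{3} \left(-70\right) = - \frac{18410}{3}$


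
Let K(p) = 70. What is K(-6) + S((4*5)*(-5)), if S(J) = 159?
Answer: 229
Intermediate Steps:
K(-6) + S((4*5)*(-5)) = 70 + 159 = 229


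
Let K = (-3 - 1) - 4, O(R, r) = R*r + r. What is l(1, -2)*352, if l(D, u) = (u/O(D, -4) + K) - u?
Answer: -2024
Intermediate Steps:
O(R, r) = r + R*r
K = -8 (K = -4 - 4 = -8)
l(D, u) = -8 - u + u/(-4 - 4*D) (l(D, u) = (u/((-4*(1 + D))) - 8) - u = (u/(-4 - 4*D) - 8) - u = (-8 + u/(-4 - 4*D)) - u = -8 - u + u/(-4 - 4*D))
l(1, -2)*352 = -((¼)*(-2) + (1 + 1)*(8 - 2))/(1 + 1)*352 = -1*(-½ + 2*6)/2*352 = -1*½*(-½ + 12)*352 = -1*½*23/2*352 = -23/4*352 = -2024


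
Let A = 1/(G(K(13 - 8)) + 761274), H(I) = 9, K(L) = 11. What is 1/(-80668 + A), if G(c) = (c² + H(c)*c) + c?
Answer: -761505/61429085339 ≈ -1.2396e-5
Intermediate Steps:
G(c) = c² + 10*c (G(c) = (c² + 9*c) + c = c² + 10*c)
A = 1/761505 (A = 1/(11*(10 + 11) + 761274) = 1/(11*21 + 761274) = 1/(231 + 761274) = 1/761505 ≈ 1.3132e-6)
1/(-80668 + A) = 1/(-80668 + 1/761505) = 1/(-61429085339/761505) = -761505/61429085339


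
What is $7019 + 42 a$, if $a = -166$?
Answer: $47$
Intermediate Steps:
$7019 + 42 a = 7019 + 42 \left(-166\right) = 7019 - 6972 = 47$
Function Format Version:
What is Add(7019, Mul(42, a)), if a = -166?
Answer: 47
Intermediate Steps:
Add(7019, Mul(42, a)) = Add(7019, Mul(42, -166)) = Add(7019, -6972) = 47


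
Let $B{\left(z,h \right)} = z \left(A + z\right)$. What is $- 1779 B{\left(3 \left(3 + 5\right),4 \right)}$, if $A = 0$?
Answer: $-1024704$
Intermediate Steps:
$B{\left(z,h \right)} = z^{2}$ ($B{\left(z,h \right)} = z \left(0 + z\right) = z z = z^{2}$)
$- 1779 B{\left(3 \left(3 + 5\right),4 \right)} = - 1779 \left(3 \left(3 + 5\right)\right)^{2} = - 1779 \left(3 \cdot 8\right)^{2} = - 1779 \cdot 24^{2} = \left(-1779\right) 576 = -1024704$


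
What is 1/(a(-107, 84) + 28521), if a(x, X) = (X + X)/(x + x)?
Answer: 107/3051663 ≈ 3.5063e-5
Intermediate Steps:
a(x, X) = X/x (a(x, X) = (2*X)/((2*x)) = (2*X)*(1/(2*x)) = X/x)
1/(a(-107, 84) + 28521) = 1/(84/(-107) + 28521) = 1/(84*(-1/107) + 28521) = 1/(-84/107 + 28521) = 1/(3051663/107) = 107/3051663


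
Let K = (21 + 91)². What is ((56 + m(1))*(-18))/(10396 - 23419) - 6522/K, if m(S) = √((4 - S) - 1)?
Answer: -4016203/9075584 + 2*√2/1447 ≈ -0.44057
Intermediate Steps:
m(S) = √(3 - S)
K = 12544 (K = 112² = 12544)
((56 + m(1))*(-18))/(10396 - 23419) - 6522/K = ((56 + √(3 - 1*1))*(-18))/(10396 - 23419) - 6522/12544 = ((56 + √(3 - 1))*(-18))/(-13023) - 6522*1/12544 = ((56 + √2)*(-18))*(-1/13023) - 3261/6272 = (-1008 - 18*√2)*(-1/13023) - 3261/6272 = (112/1447 + 2*√2/1447) - 3261/6272 = -4016203/9075584 + 2*√2/1447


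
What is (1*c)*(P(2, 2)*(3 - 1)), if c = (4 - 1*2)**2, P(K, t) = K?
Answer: 16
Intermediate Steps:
c = 4 (c = (4 - 2)**2 = 2**2 = 4)
(1*c)*(P(2, 2)*(3 - 1)) = (1*4)*(2*(3 - 1)) = 4*(2*2) = 4*4 = 16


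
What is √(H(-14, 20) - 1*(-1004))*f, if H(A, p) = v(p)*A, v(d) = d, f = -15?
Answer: -30*√181 ≈ -403.61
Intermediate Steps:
H(A, p) = A*p (H(A, p) = p*A = A*p)
√(H(-14, 20) - 1*(-1004))*f = √(-14*20 - 1*(-1004))*(-15) = √(-280 + 1004)*(-15) = √724*(-15) = (2*√181)*(-15) = -30*√181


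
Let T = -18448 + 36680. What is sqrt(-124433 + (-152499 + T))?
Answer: 10*I*sqrt(2587) ≈ 508.63*I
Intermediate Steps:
T = 18232
sqrt(-124433 + (-152499 + T)) = sqrt(-124433 + (-152499 + 18232)) = sqrt(-124433 - 134267) = sqrt(-258700) = 10*I*sqrt(2587)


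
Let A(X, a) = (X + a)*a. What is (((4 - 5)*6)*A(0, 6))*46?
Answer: -9936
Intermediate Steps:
A(X, a) = a*(X + a)
(((4 - 5)*6)*A(0, 6))*46 = (((4 - 5)*6)*(6*(0 + 6)))*46 = ((-1*6)*(6*6))*46 = -6*36*46 = -216*46 = -9936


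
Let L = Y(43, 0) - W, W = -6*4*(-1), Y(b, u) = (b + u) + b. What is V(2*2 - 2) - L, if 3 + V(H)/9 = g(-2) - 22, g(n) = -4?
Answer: -323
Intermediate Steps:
Y(b, u) = u + 2*b
W = 24 (W = -24*(-1) = 24)
V(H) = -261 (V(H) = -27 + 9*(-4 - 22) = -27 + 9*(-26) = -27 - 234 = -261)
L = 62 (L = (0 + 2*43) - 1*24 = (0 + 86) - 24 = 86 - 24 = 62)
V(2*2 - 2) - L = -261 - 1*62 = -261 - 62 = -323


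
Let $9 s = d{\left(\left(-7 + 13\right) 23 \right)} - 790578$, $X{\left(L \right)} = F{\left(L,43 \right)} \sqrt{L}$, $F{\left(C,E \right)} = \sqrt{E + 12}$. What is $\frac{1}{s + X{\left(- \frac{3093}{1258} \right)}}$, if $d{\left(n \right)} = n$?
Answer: $- \frac{198874704}{17466502642847} - \frac{9 i \sqrt{214004670}}{87332513214235} \approx -1.1386 \cdot 10^{-5} - 1.5076 \cdot 10^{-9} i$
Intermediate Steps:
$F{\left(C,E \right)} = \sqrt{12 + E}$
$X{\left(L \right)} = \sqrt{55} \sqrt{L}$ ($X{\left(L \right)} = \sqrt{12 + 43} \sqrt{L} = \sqrt{55} \sqrt{L}$)
$s = - \frac{263480}{3}$ ($s = \frac{\left(-7 + 13\right) 23 - 790578}{9} = \frac{6 \cdot 23 - 790578}{9} = \frac{138 - 790578}{9} = \frac{1}{9} \left(-790440\right) = - \frac{263480}{3} \approx -87827.0$)
$\frac{1}{s + X{\left(- \frac{3093}{1258} \right)}} = \frac{1}{- \frac{263480}{3} + \sqrt{55} \sqrt{- \frac{3093}{1258}}} = \frac{1}{- \frac{263480}{3} + \sqrt{55} \frac{i \sqrt{3890994}}{1258}} = \frac{1}{- \frac{263480}{3} + \frac{i \sqrt{214004670}}{1258}}$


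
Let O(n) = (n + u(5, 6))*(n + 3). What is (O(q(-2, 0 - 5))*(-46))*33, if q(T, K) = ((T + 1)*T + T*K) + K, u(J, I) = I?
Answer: -197340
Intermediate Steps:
q(T, K) = K + K*T + T*(1 + T) (q(T, K) = ((1 + T)*T + K*T) + K = (T*(1 + T) + K*T) + K = (K*T + T*(1 + T)) + K = K + K*T + T*(1 + T))
O(n) = (3 + n)*(6 + n) (O(n) = (n + 6)*(n + 3) = (6 + n)*(3 + n) = (3 + n)*(6 + n))
(O(q(-2, 0 - 5))*(-46))*33 = ((18 + ((0 - 5) - 2 + (-2)² + (0 - 5)*(-2))² + 9*((0 - 5) - 2 + (-2)² + (0 - 5)*(-2)))*(-46))*33 = ((18 + (-5 - 2 + 4 - 5*(-2))² + 9*(-5 - 2 + 4 - 5*(-2)))*(-46))*33 = ((18 + (-5 - 2 + 4 + 10)² + 9*(-5 - 2 + 4 + 10))*(-46))*33 = ((18 + 7² + 9*7)*(-46))*33 = ((18 + 49 + 63)*(-46))*33 = (130*(-46))*33 = -5980*33 = -197340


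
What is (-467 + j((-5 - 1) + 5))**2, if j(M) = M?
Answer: 219024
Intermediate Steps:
(-467 + j((-5 - 1) + 5))**2 = (-467 + ((-5 - 1) + 5))**2 = (-467 + (-6 + 5))**2 = (-467 - 1)**2 = (-468)**2 = 219024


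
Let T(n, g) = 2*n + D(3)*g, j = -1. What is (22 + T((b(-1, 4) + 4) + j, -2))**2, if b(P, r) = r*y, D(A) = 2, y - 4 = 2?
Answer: 5184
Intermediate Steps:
y = 6 (y = 4 + 2 = 6)
b(P, r) = 6*r (b(P, r) = r*6 = 6*r)
T(n, g) = 2*g + 2*n (T(n, g) = 2*n + 2*g = 2*g + 2*n)
(22 + T((b(-1, 4) + 4) + j, -2))**2 = (22 + (2*(-2) + 2*((6*4 + 4) - 1)))**2 = (22 + (-4 + 2*((24 + 4) - 1)))**2 = (22 + (-4 + 2*(28 - 1)))**2 = (22 + (-4 + 2*27))**2 = (22 + (-4 + 54))**2 = (22 + 50)**2 = 72**2 = 5184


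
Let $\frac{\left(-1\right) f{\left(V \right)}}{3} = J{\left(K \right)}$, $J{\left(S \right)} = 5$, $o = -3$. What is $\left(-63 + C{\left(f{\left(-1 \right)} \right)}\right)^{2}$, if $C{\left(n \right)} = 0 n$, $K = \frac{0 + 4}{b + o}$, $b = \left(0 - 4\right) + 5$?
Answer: $3969$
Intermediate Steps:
$b = 1$ ($b = -4 + 5 = 1$)
$K = -2$ ($K = \frac{0 + 4}{1 - 3} = \frac{4}{-2} = 4 \left(- \frac{1}{2}\right) = -2$)
$f{\left(V \right)} = -15$ ($f{\left(V \right)} = \left(-3\right) 5 = -15$)
$C{\left(n \right)} = 0$
$\left(-63 + C{\left(f{\left(-1 \right)} \right)}\right)^{2} = \left(-63 + 0\right)^{2} = \left(-63\right)^{2} = 3969$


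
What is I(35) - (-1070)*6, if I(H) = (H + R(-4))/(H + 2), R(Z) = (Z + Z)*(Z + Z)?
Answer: 237639/37 ≈ 6422.7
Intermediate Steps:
R(Z) = 4*Z² (R(Z) = (2*Z)*(2*Z) = 4*Z²)
I(H) = (64 + H)/(2 + H) (I(H) = (H + 4*(-4)²)/(H + 2) = (H + 4*16)/(2 + H) = (H + 64)/(2 + H) = (64 + H)/(2 + H))
I(35) - (-1070)*6 = (64 + 35)/(2 + 35) - (-1070)*6 = 99/37 - 1*(-6420) = (1/37)*99 + 6420 = 99/37 + 6420 = 237639/37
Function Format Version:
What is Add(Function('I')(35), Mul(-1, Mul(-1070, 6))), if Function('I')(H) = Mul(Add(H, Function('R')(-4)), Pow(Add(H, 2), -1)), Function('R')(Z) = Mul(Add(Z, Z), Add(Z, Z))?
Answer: Rational(237639, 37) ≈ 6422.7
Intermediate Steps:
Function('R')(Z) = Mul(4, Pow(Z, 2)) (Function('R')(Z) = Mul(Mul(2, Z), Mul(2, Z)) = Mul(4, Pow(Z, 2)))
Function('I')(H) = Mul(Pow(Add(2, H), -1), Add(64, H)) (Function('I')(H) = Mul(Add(H, Mul(4, Pow(-4, 2))), Pow(Add(H, 2), -1)) = Mul(Add(H, Mul(4, 16)), Pow(Add(2, H), -1)) = Mul(Add(H, 64), Pow(Add(2, H), -1)) = Mul(Add(64, H), Pow(Add(2, H), -1)) = Mul(Pow(Add(2, H), -1), Add(64, H)))
Add(Function('I')(35), Mul(-1, Mul(-1070, 6))) = Add(Mul(Pow(Add(2, 35), -1), Add(64, 35)), Mul(-1, Mul(-1070, 6))) = Add(Mul(Pow(37, -1), 99), Mul(-1, -6420)) = Add(Mul(Rational(1, 37), 99), 6420) = Add(Rational(99, 37), 6420) = Rational(237639, 37)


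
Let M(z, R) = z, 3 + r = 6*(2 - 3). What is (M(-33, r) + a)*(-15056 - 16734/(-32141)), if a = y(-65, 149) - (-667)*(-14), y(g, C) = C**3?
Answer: -1596175831413636/32141 ≈ -4.9662e+10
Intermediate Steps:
r = -9 (r = -3 + 6*(2 - 3) = -3 + 6*(-1) = -3 - 6 = -9)
a = 3298611 (a = 149**3 - (-667)*(-14) = 3307949 - 1*9338 = 3307949 - 9338 = 3298611)
(M(-33, r) + a)*(-15056 - 16734/(-32141)) = (-33 + 3298611)*(-15056 - 16734/(-32141)) = 3298578*(-15056 - 16734*(-1/32141)) = 3298578*(-15056 + 16734/32141) = 3298578*(-483898162/32141) = -1596175831413636/32141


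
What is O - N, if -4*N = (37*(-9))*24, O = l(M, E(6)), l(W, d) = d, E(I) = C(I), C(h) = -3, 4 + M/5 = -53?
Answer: -2001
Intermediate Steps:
M = -285 (M = -20 + 5*(-53) = -20 - 265 = -285)
E(I) = -3
O = -3
N = 1998 (N = -37*(-9)*24/4 = -(-333)*24/4 = -¼*(-7992) = 1998)
O - N = -3 - 1*1998 = -3 - 1998 = -2001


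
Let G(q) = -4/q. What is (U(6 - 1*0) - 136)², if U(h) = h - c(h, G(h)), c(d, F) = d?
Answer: 18496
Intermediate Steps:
U(h) = 0 (U(h) = h - h = 0)
(U(6 - 1*0) - 136)² = (0 - 136)² = (-136)² = 18496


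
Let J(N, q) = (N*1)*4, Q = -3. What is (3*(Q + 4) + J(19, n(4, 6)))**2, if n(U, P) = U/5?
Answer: 6241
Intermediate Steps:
n(U, P) = U/5 (n(U, P) = U*(1/5) = U/5)
J(N, q) = 4*N (J(N, q) = N*4 = 4*N)
(3*(Q + 4) + J(19, n(4, 6)))**2 = (3*(-3 + 4) + 4*19)**2 = (3*1 + 76)**2 = (3 + 76)**2 = 79**2 = 6241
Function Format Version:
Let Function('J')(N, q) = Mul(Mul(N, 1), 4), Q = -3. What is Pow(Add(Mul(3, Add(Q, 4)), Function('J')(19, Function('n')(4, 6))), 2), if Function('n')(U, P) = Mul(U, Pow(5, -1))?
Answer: 6241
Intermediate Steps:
Function('n')(U, P) = Mul(Rational(1, 5), U) (Function('n')(U, P) = Mul(U, Rational(1, 5)) = Mul(Rational(1, 5), U))
Function('J')(N, q) = Mul(4, N) (Function('J')(N, q) = Mul(N, 4) = Mul(4, N))
Pow(Add(Mul(3, Add(Q, 4)), Function('J')(19, Function('n')(4, 6))), 2) = Pow(Add(Mul(3, Add(-3, 4)), Mul(4, 19)), 2) = Pow(Add(Mul(3, 1), 76), 2) = Pow(Add(3, 76), 2) = Pow(79, 2) = 6241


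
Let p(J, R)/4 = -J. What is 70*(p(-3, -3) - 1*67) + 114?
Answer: -3736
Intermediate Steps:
p(J, R) = -4*J (p(J, R) = 4*(-J) = -4*J)
70*(p(-3, -3) - 1*67) + 114 = 70*(-4*(-3) - 1*67) + 114 = 70*(12 - 67) + 114 = 70*(-55) + 114 = -3850 + 114 = -3736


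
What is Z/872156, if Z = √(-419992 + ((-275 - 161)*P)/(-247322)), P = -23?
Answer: 31*I*√6683180343926/107851683116 ≈ 0.00074306*I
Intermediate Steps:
Z = 31*I*√6683180343926/123661 (Z = √(-419992 + ((-275 - 161)*(-23))/(-247322)) = √(-419992 - 436*(-23)*(-1/247322)) = √(-419992 + 10028*(-1/247322)) = √(-419992 - 5014/123661) = √(-51936635726/123661) = 31*I*√6683180343926/123661 ≈ 648.07*I)
Z/872156 = (31*I*√6683180343926/123661)/872156 = (31*I*√6683180343926/123661)*(1/872156) = 31*I*√6683180343926/107851683116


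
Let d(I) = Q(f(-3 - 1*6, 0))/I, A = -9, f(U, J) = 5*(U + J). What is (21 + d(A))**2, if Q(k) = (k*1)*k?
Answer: 41616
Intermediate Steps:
f(U, J) = 5*J + 5*U (f(U, J) = 5*(J + U) = 5*J + 5*U)
Q(k) = k**2 (Q(k) = k*k = k**2)
d(I) = 2025/I (d(I) = (5*0 + 5*(-3 - 1*6))**2/I = (0 + 5*(-3 - 6))**2/I = (0 + 5*(-9))**2/I = (0 - 45)**2/I = (-45)**2/I = 2025/I)
(21 + d(A))**2 = (21 + 2025/(-9))**2 = (21 + 2025*(-1/9))**2 = (21 - 225)**2 = (-204)**2 = 41616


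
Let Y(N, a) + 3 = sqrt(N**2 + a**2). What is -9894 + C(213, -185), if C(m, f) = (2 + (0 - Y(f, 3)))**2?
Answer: 24365 - 10*sqrt(34234) ≈ 22515.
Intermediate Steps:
Y(N, a) = -3 + sqrt(N**2 + a**2)
C(m, f) = (5 - sqrt(9 + f**2))**2 (C(m, f) = (2 + (0 - (-3 + sqrt(f**2 + 3**2))))**2 = (2 + (0 - (-3 + sqrt(f**2 + 9))))**2 = (2 + (0 - (-3 + sqrt(9 + f**2))))**2 = (2 + (0 + (3 - sqrt(9 + f**2))))**2 = (2 + (3 - sqrt(9 + f**2)))**2 = (5 - sqrt(9 + f**2))**2)
-9894 + C(213, -185) = -9894 + (-5 + sqrt(9 + (-185)**2))**2 = -9894 + (-5 + sqrt(9 + 34225))**2 = -9894 + (-5 + sqrt(34234))**2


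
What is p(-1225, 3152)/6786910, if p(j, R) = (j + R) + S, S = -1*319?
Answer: 804/3393455 ≈ 0.00023693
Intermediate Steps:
S = -319
p(j, R) = -319 + R + j (p(j, R) = (j + R) - 319 = (R + j) - 319 = -319 + R + j)
p(-1225, 3152)/6786910 = (-319 + 3152 - 1225)/6786910 = 1608*(1/6786910) = 804/3393455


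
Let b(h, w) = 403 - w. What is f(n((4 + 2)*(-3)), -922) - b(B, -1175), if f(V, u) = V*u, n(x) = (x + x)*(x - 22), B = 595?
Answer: -1329258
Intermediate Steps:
n(x) = 2*x*(-22 + x) (n(x) = (2*x)*(-22 + x) = 2*x*(-22 + x))
f(n((4 + 2)*(-3)), -922) - b(B, -1175) = (2*((4 + 2)*(-3))*(-22 + (4 + 2)*(-3)))*(-922) - (403 - 1*(-1175)) = (2*(6*(-3))*(-22 + 6*(-3)))*(-922) - (403 + 1175) = (2*(-18)*(-22 - 18))*(-922) - 1*1578 = (2*(-18)*(-40))*(-922) - 1578 = 1440*(-922) - 1578 = -1327680 - 1578 = -1329258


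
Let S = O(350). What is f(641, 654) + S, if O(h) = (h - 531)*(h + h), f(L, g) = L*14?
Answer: -117726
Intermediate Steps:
f(L, g) = 14*L
O(h) = 2*h*(-531 + h) (O(h) = (-531 + h)*(2*h) = 2*h*(-531 + h))
S = -126700 (S = 2*350*(-531 + 350) = 2*350*(-181) = -126700)
f(641, 654) + S = 14*641 - 126700 = 8974 - 126700 = -117726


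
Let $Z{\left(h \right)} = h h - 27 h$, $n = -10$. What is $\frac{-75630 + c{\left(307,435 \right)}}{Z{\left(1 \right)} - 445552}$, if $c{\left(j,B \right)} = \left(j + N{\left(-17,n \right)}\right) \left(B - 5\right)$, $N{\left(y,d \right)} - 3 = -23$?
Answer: $- \frac{23890}{222789} \approx -0.10723$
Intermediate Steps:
$N{\left(y,d \right)} = -20$ ($N{\left(y,d \right)} = 3 - 23 = -20$)
$Z{\left(h \right)} = h^{2} - 27 h$
$c{\left(j,B \right)} = \left(-20 + j\right) \left(-5 + B\right)$ ($c{\left(j,B \right)} = \left(j - 20\right) \left(B - 5\right) = \left(-20 + j\right) \left(-5 + B\right)$)
$\frac{-75630 + c{\left(307,435 \right)}}{Z{\left(1 \right)} - 445552} = \frac{-75630 + \left(100 - 8700 - 1535 + 435 \cdot 307\right)}{1 \left(-27 + 1\right) - 445552} = \frac{-75630 + \left(100 - 8700 - 1535 + 133545\right)}{1 \left(-26\right) - 445552} = \frac{-75630 + 123410}{-26 - 445552} = \frac{47780}{-445578} = 47780 \left(- \frac{1}{445578}\right) = - \frac{23890}{222789}$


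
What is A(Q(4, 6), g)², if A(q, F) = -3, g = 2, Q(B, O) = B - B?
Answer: 9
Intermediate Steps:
Q(B, O) = 0
A(Q(4, 6), g)² = (-3)² = 9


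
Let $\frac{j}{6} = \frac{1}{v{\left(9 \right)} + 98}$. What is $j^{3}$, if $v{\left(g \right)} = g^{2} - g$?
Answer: $\frac{27}{614125} \approx 4.3965 \cdot 10^{-5}$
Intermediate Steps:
$j = \frac{3}{85}$ ($j = \frac{6}{9 \left(-1 + 9\right) + 98} = \frac{6}{9 \cdot 8 + 98} = \frac{6}{72 + 98} = \frac{6}{170} = 6 \cdot \frac{1}{170} = \frac{3}{85} \approx 0.035294$)
$j^{3} = \left(\frac{3}{85}\right)^{3} = \frac{27}{614125}$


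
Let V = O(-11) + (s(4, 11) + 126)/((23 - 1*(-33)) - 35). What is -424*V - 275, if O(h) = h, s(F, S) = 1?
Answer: 38321/21 ≈ 1824.8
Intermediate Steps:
V = -104/21 (V = -11 + (1 + 126)/((23 - 1*(-33)) - 35) = -11 + 127/((23 + 33) - 35) = -11 + 127/(56 - 35) = -11 + 127/21 = -104/21 ≈ -4.9524)
-424*V - 275 = -424*(-104/21) - 275 = 44096/21 - 275 = 38321/21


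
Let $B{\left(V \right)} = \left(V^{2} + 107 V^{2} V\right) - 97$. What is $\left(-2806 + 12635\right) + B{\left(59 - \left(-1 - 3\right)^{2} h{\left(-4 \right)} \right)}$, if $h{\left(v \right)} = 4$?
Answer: $-3618$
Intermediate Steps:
$B{\left(V \right)} = -97 + V^{2} + 107 V^{3}$ ($B{\left(V \right)} = \left(V^{2} + 107 V^{3}\right) - 97 = -97 + V^{2} + 107 V^{3}$)
$\left(-2806 + 12635\right) + B{\left(59 - \left(-1 - 3\right)^{2} h{\left(-4 \right)} \right)} = \left(-2806 + 12635\right) + \left(-97 + \left(59 - \left(-1 - 3\right)^{2} \cdot 4\right)^{2} + 107 \left(59 - \left(-1 - 3\right)^{2} \cdot 4\right)^{3}\right) = 9829 + \left(-97 + \left(59 - \left(-4\right)^{2} \cdot 4\right)^{2} + 107 \left(59 - \left(-4\right)^{2} \cdot 4\right)^{3}\right) = 9829 + \left(-97 + \left(59 - 16 \cdot 4\right)^{2} + 107 \left(59 - 16 \cdot 4\right)^{3}\right) = 9829 + \left(-97 + \left(59 - 64\right)^{2} + 107 \left(59 - 64\right)^{3}\right) = 9829 + \left(-97 + \left(-5\right)^{2} + 107 \left(-5\right)^{3}\right) = 9829 + \left(-97 + 25 + 107 \left(-125\right)\right) = 9829 - 13447 = -3618$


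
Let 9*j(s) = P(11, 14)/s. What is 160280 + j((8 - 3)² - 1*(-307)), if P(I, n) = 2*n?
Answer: 119729167/747 ≈ 1.6028e+5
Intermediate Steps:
j(s) = 28/(9*s) (j(s) = ((2*14)/s)/9 = (28/s)/9 = 28/(9*s))
160280 + j((8 - 3)² - 1*(-307)) = 160280 + 28/(9*((8 - 3)² - 1*(-307))) = 160280 + 28/(9*(5² + 307)) = 160280 + 28/(9*(25 + 307)) = 160280 + (28/9)/332 = 160280 + (28/9)*(1/332) = 160280 + 7/747 = 119729167/747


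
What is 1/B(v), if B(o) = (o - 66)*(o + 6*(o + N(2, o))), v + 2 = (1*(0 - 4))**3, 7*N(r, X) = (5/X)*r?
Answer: 7/427008 ≈ 1.6393e-5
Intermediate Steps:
N(r, X) = 5*r/(7*X) (N(r, X) = ((5/X)*r)/7 = (5*r/X)/7 = 5*r/(7*X))
v = -66 (v = -2 + (1*(0 - 4))**3 = -2 + (1*(-4))**3 = -2 + (-4)**3 = -2 - 64 = -66)
B(o) = (-66 + o)*(7*o + 60/(7*o)) (B(o) = (o - 66)*(o + 6*(o + (5/7)*2/o)) = (-66 + o)*(o + 6*(o + 10/(7*o))) = (-66 + o)*(o + (6*o + 60/(7*o))) = (-66 + o)*(7*o + 60/(7*o)))
1/B(v) = 1/((1/7)*(-3960 - 66*(60 - 3234*(-66) + 49*(-66)**2))/(-66)) = 1/((1/7)*(-1/66)*(-3960 - 66*(60 + 213444 + 49*4356))) = 1/((1/7)*(-1/66)*(-3960 - 66*(60 + 213444 + 213444))) = 1/((1/7)*(-1/66)*(-3960 - 66*426948)) = 1/((1/7)*(-1/66)*(-3960 - 28178568)) = 1/((1/7)*(-1/66)*(-28182528)) = 1/(427008/7) = 7/427008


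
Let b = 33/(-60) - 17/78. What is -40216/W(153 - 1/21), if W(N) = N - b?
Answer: -73193120/279771 ≈ -261.62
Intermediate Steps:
b = -599/780 (b = 33*(-1/60) - 17*1/78 = -11/20 - 17/78 = -599/780 ≈ -0.76795)
W(N) = 599/780 + N (W(N) = N - 1*(-599/780) = N + 599/780 = 599/780 + N)
-40216/W(153 - 1/21) = -40216/(599/780 + (153 - 1/21)) = -40216/(599/780 + 3212/21) = -40216/279771/1820 = -40216*1820/279771 = -73193120/279771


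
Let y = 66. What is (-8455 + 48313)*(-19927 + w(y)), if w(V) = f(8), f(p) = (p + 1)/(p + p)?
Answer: -6353823567/8 ≈ -7.9423e+8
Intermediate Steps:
f(p) = (1 + p)/(2*p) (f(p) = (1 + p)/((2*p)) = (1 + p)*(1/(2*p)) = (1 + p)/(2*p))
w(V) = 9/16 (w(V) = (1/2)*(1 + 8)/8 = (1/2)*(1/8)*9 = 9/16)
(-8455 + 48313)*(-19927 + w(y)) = (-8455 + 48313)*(-19927 + 9/16) = 39858*(-318823/16) = -6353823567/8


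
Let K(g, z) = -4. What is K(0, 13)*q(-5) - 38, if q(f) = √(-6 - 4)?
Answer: -38 - 4*I*√10 ≈ -38.0 - 12.649*I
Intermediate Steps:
q(f) = I*√10 (q(f) = √(-10) = I*√10)
K(0, 13)*q(-5) - 38 = -4*I*√10 - 38 = -38 - 4*I*√10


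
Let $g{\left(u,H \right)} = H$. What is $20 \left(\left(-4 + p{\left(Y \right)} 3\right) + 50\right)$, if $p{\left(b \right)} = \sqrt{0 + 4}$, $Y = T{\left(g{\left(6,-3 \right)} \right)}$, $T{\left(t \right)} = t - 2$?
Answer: $1040$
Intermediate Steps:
$T{\left(t \right)} = -2 + t$
$Y = -5$ ($Y = -2 - 3 = -5$)
$p{\left(b \right)} = 2$ ($p{\left(b \right)} = \sqrt{4} = 2$)
$20 \left(\left(-4 + p{\left(Y \right)} 3\right) + 50\right) = 20 \left(\left(-4 + 2 \cdot 3\right) + 50\right) = 20 \left(\left(-4 + 6\right) + 50\right) = 20 \left(2 + 50\right) = 20 \cdot 52 = 1040$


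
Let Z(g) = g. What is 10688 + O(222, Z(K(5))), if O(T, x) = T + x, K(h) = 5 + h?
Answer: 10920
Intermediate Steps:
10688 + O(222, Z(K(5))) = 10688 + (222 + (5 + 5)) = 10688 + (222 + 10) = 10688 + 232 = 10920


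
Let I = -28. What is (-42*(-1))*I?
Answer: -1176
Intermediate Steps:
(-42*(-1))*I = -42*(-1)*(-28) = 42*(-28) = -1176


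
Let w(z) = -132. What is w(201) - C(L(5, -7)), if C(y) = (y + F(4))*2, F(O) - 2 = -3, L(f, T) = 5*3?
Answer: -160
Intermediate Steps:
L(f, T) = 15
F(O) = -1 (F(O) = 2 - 3 = -1)
C(y) = -2 + 2*y (C(y) = (y - 1)*2 = (-1 + y)*2 = -2 + 2*y)
w(201) - C(L(5, -7)) = -132 - (-2 + 2*15) = -132 - (-2 + 30) = -132 - 1*28 = -132 - 28 = -160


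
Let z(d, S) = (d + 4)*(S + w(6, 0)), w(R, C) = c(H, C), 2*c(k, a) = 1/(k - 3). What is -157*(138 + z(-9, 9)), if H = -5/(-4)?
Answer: -103777/7 ≈ -14825.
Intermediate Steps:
H = 5/4 (H = -5*(-1/4) = 5/4 ≈ 1.2500)
c(k, a) = 1/(2*(-3 + k)) (c(k, a) = 1/(2*(k - 3)) = 1/(2*(-3 + k)))
w(R, C) = -2/7 (w(R, C) = 1/(2*(-3 + 5/4)) = 1/(2*(-7/4)) = (1/2)*(-4/7) = -2/7)
z(d, S) = (4 + d)*(-2/7 + S) (z(d, S) = (d + 4)*(S - 2/7) = (4 + d)*(-2/7 + S))
-157*(138 + z(-9, 9)) = -157*(138 + (-8/7 + 4*9 - 2/7*(-9) + 9*(-9))) = -157*(138 + (-8/7 + 36 + 18/7 - 81)) = -157*(138 - 305/7) = -157*661/7 = -103777/7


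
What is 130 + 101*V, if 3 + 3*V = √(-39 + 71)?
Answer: 29 + 404*√2/3 ≈ 219.45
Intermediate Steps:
V = -1 + 4*√2/3 (V = -1 + √(-39 + 71)/3 = -1 + √32/3 = -1 + (4*√2)/3 = -1 + 4*√2/3 ≈ 0.88562)
130 + 101*V = 130 + 101*(-1 + 4*√2/3) = 130 + (-101 + 404*√2/3) = 29 + 404*√2/3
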